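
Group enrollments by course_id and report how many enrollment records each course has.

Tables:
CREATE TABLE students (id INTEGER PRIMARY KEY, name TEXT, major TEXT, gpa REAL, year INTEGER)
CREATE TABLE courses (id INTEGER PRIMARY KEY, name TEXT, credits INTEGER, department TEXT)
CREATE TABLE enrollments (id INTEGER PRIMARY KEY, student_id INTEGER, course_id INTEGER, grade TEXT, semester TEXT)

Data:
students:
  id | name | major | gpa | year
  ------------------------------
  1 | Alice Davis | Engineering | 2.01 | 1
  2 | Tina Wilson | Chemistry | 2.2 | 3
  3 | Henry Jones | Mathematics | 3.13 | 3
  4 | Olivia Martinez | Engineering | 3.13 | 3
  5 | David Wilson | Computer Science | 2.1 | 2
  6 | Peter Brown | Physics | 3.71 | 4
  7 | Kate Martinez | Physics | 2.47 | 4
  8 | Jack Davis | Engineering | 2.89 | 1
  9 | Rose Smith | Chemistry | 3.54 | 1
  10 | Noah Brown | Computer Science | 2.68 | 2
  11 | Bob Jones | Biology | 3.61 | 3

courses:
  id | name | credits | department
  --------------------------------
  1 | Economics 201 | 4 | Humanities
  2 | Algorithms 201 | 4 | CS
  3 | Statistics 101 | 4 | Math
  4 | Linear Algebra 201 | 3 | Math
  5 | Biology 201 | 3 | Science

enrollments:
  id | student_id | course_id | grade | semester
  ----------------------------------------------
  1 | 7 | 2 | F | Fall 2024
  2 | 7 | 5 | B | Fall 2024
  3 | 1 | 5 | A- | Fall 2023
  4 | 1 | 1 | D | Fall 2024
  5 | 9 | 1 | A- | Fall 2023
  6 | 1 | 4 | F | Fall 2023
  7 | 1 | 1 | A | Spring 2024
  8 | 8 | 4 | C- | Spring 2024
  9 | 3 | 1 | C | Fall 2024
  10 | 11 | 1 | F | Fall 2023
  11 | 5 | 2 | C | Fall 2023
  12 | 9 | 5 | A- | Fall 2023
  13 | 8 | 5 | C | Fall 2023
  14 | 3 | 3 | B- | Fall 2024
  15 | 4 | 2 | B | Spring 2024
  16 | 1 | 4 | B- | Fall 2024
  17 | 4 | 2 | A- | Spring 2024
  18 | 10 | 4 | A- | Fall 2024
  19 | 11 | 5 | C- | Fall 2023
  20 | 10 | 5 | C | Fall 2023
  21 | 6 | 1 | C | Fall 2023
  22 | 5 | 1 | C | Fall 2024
SELECT course_id, COUNT(*) AS enrollment_count FROM enrollments GROUP BY course_id

Execution result:
course_id | enrollment_count
1 | 7
2 | 4
3 | 1
4 | 4
5 | 6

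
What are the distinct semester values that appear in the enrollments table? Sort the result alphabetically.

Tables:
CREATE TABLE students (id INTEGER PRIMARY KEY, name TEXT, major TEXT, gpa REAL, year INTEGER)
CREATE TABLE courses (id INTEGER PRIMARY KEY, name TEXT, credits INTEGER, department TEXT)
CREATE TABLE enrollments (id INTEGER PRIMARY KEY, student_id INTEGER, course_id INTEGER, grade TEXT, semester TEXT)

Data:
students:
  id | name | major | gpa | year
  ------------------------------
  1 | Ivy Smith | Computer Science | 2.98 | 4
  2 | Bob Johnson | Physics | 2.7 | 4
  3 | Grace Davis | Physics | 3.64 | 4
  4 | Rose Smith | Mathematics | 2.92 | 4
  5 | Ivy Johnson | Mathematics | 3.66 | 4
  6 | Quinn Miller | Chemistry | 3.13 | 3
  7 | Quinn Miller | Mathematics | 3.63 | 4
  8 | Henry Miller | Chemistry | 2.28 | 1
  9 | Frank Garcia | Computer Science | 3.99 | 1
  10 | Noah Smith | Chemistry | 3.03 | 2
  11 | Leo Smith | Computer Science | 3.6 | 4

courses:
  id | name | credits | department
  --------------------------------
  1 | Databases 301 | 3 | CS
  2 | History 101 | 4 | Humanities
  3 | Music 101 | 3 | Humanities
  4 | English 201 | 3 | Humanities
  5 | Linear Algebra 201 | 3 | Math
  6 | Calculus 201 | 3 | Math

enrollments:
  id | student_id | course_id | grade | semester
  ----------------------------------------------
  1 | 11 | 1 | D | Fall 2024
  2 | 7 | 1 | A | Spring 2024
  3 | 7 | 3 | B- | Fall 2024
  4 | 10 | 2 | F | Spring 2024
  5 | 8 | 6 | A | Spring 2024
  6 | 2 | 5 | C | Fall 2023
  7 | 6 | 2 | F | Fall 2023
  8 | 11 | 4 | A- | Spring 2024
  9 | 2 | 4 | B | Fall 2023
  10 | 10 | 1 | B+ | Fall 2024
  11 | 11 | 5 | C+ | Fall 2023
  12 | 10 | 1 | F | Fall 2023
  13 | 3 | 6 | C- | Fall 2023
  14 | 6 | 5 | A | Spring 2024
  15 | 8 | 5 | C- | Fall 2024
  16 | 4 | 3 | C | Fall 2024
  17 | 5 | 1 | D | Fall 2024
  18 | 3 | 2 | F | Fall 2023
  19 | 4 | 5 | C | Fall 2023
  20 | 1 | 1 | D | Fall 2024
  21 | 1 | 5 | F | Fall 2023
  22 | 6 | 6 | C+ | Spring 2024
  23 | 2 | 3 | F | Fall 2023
SELECT DISTINCT semester FROM enrollments ORDER BY semester

Execution result:
semester
Fall 2023
Fall 2024
Spring 2024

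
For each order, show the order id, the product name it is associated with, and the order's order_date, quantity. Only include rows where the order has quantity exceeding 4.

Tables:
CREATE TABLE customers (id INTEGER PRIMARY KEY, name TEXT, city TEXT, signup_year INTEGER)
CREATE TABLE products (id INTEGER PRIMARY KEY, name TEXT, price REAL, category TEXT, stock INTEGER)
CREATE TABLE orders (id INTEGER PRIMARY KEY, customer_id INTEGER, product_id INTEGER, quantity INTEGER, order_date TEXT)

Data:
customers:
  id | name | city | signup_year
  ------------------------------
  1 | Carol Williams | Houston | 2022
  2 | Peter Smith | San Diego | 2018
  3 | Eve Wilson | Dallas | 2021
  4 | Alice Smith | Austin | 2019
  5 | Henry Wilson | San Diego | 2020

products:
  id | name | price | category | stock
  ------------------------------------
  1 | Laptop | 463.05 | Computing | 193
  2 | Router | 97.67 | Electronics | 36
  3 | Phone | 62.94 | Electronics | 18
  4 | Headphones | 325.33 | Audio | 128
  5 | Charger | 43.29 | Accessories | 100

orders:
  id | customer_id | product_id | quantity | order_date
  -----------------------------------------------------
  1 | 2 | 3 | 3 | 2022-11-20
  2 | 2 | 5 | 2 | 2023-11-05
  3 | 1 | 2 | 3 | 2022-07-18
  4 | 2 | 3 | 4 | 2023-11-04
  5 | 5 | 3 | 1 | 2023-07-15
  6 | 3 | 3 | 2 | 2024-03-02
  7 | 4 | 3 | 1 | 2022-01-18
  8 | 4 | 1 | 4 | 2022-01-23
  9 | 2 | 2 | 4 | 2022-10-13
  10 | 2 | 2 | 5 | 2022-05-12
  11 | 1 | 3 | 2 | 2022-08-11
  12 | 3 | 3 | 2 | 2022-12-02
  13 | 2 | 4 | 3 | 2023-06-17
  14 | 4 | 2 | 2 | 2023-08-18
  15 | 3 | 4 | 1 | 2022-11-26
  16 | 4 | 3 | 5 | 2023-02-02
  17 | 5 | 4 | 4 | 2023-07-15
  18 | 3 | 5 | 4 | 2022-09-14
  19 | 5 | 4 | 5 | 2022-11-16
SELECT c.id, p.name AS product, c.order_date, c.quantity FROM orders c JOIN products p ON c.product_id = p.id WHERE c.quantity > 4

Execution result:
id | product | order_date | quantity
10 | Router | 2022-05-12 | 5
16 | Phone | 2023-02-02 | 5
19 | Headphones | 2022-11-16 | 5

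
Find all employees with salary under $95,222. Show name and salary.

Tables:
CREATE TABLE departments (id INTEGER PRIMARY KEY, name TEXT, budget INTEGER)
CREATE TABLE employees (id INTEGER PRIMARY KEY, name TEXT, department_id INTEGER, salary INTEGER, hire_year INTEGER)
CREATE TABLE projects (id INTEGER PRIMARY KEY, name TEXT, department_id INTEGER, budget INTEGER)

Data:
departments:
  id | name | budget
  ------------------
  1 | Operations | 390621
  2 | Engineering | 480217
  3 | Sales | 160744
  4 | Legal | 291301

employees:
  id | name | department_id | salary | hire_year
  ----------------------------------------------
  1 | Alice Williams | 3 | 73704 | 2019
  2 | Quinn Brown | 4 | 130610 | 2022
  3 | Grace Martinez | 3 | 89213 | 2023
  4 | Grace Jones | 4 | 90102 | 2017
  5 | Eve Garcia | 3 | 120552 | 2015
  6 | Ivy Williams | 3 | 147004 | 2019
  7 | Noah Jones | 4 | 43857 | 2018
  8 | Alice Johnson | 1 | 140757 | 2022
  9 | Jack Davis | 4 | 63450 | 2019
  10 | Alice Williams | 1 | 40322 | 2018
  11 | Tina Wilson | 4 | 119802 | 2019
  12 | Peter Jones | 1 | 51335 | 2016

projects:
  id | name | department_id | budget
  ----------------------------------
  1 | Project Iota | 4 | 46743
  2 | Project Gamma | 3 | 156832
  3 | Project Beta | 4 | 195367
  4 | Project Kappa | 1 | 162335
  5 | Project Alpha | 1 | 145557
SELECT name, salary FROM employees WHERE salary < 95222

Execution result:
name | salary
Alice Williams | 73704
Grace Martinez | 89213
Grace Jones | 90102
Noah Jones | 43857
Jack Davis | 63450
Alice Williams | 40322
Peter Jones | 51335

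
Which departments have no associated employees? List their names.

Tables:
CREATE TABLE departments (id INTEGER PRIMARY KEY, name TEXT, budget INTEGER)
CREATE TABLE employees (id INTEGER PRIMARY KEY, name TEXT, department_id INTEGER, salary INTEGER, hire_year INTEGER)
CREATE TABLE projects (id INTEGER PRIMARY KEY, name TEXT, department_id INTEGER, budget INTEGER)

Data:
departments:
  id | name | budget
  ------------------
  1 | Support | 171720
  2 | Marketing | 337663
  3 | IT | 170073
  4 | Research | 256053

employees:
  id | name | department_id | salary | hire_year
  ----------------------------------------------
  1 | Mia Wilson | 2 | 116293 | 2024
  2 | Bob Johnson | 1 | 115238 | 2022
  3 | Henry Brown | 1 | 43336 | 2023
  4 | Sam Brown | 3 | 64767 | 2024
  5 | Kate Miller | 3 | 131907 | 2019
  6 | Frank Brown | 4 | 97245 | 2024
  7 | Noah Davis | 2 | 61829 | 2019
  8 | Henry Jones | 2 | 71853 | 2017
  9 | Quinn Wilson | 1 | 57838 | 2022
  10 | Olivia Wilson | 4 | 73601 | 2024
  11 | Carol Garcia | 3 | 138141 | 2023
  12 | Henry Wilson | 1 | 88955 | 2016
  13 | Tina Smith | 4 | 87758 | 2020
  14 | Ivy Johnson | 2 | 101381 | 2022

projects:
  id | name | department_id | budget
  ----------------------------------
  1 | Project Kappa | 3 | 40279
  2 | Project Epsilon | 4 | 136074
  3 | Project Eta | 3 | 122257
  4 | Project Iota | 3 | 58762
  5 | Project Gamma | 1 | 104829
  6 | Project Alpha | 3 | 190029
SELECT p.name FROM departments p LEFT JOIN employees c ON c.department_id = p.id WHERE c.id IS NULL

Execution result:
(no rows)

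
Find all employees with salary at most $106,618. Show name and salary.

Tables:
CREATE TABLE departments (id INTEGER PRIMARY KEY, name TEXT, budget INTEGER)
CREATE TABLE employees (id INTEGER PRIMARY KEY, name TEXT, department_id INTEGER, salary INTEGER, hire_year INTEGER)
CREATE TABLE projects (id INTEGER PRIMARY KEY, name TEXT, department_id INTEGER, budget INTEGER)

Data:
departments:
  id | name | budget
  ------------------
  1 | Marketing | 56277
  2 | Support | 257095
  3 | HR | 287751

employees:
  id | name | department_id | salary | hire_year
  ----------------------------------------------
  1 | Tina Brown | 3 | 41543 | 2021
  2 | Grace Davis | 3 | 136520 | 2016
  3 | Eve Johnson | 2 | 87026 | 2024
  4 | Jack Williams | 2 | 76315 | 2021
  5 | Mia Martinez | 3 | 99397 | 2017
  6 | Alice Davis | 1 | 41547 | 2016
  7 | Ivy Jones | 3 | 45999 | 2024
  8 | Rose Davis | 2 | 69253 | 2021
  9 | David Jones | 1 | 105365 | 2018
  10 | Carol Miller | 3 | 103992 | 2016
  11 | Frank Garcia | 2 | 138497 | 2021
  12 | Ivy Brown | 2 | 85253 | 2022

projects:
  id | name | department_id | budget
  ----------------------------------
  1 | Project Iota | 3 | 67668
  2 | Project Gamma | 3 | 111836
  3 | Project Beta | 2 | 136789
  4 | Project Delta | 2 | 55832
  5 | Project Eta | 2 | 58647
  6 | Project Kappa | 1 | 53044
SELECT name, salary FROM employees WHERE salary <= 106618

Execution result:
name | salary
Tina Brown | 41543
Eve Johnson | 87026
Jack Williams | 76315
Mia Martinez | 99397
Alice Davis | 41547
Ivy Jones | 45999
Rose Davis | 69253
David Jones | 105365
Carol Miller | 103992
Ivy Brown | 85253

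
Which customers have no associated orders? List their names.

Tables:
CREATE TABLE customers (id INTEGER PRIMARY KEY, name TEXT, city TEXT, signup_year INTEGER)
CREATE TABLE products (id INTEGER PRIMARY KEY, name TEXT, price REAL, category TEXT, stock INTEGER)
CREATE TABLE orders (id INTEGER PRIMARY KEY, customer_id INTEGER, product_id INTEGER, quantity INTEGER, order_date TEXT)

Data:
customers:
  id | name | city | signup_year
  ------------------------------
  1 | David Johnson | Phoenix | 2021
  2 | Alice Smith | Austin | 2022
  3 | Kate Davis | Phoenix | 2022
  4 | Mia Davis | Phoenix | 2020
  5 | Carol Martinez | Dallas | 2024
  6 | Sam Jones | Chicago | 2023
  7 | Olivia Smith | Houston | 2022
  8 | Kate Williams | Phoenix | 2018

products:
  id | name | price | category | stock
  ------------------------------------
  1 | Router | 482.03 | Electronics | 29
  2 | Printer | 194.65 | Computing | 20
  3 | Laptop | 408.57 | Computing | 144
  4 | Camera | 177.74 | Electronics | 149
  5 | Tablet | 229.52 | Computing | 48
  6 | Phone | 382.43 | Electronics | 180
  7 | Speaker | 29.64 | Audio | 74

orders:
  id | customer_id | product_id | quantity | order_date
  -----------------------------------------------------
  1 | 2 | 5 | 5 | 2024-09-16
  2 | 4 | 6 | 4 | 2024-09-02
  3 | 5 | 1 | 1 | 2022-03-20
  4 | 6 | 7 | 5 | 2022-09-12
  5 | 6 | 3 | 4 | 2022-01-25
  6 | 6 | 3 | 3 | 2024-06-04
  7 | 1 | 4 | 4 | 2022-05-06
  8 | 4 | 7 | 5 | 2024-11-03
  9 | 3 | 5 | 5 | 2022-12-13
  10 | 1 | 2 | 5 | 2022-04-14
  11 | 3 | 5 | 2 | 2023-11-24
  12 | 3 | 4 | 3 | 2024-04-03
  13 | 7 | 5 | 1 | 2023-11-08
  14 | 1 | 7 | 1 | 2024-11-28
SELECT p.name FROM customers p LEFT JOIN orders c ON c.customer_id = p.id WHERE c.id IS NULL

Execution result:
Kate Williams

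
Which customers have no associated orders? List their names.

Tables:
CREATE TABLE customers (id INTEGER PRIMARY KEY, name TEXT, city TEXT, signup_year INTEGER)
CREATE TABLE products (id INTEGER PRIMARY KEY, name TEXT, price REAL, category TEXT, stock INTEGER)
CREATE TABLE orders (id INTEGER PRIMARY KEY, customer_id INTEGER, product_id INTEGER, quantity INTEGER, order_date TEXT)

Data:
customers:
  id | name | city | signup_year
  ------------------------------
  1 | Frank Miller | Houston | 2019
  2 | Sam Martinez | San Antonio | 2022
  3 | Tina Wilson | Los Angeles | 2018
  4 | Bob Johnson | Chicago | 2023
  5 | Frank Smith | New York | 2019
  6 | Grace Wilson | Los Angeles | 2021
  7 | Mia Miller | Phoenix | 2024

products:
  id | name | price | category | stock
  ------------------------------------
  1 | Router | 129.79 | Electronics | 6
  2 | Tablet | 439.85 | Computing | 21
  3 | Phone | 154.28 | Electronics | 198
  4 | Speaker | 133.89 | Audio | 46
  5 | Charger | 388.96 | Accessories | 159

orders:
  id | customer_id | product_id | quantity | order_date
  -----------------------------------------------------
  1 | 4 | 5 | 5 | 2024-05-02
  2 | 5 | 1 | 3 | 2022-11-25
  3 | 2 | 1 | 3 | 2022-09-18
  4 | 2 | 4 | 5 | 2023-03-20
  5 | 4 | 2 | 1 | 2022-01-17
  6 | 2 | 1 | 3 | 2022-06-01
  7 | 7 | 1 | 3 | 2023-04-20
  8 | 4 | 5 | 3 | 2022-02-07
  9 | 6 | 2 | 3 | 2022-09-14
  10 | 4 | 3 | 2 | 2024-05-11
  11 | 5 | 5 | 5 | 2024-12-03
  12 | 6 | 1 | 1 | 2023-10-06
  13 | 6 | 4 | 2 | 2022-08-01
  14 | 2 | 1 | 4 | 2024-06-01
SELECT p.name FROM customers p LEFT JOIN orders c ON c.customer_id = p.id WHERE c.id IS NULL

Execution result:
name
Frank Miller
Tina Wilson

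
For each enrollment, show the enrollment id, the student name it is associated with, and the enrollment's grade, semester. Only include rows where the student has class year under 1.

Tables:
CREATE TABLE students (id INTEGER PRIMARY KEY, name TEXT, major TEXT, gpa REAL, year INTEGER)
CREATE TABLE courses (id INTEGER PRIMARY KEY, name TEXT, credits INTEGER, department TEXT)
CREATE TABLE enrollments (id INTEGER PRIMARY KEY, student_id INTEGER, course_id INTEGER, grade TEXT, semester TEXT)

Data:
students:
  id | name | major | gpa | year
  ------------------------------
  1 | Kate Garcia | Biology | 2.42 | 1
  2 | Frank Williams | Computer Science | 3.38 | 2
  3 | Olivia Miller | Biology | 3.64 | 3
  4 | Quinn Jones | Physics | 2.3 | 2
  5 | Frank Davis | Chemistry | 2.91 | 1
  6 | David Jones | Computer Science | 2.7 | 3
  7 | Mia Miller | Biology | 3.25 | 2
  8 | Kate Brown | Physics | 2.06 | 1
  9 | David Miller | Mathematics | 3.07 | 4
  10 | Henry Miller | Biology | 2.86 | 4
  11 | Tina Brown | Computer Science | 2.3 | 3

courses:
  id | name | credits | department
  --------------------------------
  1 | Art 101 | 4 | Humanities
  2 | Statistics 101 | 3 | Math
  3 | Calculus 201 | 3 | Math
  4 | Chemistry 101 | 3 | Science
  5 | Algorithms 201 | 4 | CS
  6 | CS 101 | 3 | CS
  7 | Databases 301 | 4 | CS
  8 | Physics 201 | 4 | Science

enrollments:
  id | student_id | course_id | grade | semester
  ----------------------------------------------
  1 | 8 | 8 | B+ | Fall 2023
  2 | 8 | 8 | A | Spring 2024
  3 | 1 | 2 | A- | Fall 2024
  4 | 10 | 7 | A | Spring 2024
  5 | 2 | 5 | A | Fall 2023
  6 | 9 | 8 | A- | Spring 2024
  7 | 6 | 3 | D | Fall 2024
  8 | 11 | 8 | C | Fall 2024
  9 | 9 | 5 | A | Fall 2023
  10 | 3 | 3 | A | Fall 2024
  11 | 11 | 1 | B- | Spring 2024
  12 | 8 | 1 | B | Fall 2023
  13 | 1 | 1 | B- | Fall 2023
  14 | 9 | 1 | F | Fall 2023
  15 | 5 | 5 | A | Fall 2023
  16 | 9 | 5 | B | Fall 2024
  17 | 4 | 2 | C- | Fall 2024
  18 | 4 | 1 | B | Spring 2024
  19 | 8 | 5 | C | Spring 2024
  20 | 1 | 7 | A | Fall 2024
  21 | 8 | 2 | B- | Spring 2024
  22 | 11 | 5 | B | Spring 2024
SELECT c.id, p.name AS student, c.grade, c.semester FROM enrollments c JOIN students p ON c.student_id = p.id WHERE p.year < 1

Execution result:
(no rows)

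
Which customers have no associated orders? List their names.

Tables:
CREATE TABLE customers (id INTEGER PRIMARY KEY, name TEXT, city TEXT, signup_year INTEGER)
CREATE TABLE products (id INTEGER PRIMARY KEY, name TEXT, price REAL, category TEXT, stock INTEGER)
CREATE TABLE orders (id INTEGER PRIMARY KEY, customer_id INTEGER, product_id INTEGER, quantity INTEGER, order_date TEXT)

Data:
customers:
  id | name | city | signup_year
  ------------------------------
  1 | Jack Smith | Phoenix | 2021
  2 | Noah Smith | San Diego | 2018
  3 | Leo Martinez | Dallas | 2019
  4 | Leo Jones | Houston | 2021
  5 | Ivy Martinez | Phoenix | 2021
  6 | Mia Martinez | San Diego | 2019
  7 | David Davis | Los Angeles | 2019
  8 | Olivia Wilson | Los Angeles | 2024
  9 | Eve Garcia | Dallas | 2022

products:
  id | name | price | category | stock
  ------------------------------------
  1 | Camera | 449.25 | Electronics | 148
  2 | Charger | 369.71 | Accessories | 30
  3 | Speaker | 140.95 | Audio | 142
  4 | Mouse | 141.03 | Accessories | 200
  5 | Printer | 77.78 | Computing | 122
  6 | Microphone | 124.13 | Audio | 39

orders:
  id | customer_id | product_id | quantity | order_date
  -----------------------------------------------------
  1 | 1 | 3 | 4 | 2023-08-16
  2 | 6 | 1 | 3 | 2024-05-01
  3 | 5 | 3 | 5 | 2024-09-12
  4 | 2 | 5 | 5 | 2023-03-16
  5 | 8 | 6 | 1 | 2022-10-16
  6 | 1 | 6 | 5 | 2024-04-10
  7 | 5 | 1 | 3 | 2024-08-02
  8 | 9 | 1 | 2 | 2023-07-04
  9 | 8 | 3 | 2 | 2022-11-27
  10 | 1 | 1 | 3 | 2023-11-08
SELECT p.name FROM customers p LEFT JOIN orders c ON c.customer_id = p.id WHERE c.id IS NULL

Execution result:
name
Leo Martinez
Leo Jones
David Davis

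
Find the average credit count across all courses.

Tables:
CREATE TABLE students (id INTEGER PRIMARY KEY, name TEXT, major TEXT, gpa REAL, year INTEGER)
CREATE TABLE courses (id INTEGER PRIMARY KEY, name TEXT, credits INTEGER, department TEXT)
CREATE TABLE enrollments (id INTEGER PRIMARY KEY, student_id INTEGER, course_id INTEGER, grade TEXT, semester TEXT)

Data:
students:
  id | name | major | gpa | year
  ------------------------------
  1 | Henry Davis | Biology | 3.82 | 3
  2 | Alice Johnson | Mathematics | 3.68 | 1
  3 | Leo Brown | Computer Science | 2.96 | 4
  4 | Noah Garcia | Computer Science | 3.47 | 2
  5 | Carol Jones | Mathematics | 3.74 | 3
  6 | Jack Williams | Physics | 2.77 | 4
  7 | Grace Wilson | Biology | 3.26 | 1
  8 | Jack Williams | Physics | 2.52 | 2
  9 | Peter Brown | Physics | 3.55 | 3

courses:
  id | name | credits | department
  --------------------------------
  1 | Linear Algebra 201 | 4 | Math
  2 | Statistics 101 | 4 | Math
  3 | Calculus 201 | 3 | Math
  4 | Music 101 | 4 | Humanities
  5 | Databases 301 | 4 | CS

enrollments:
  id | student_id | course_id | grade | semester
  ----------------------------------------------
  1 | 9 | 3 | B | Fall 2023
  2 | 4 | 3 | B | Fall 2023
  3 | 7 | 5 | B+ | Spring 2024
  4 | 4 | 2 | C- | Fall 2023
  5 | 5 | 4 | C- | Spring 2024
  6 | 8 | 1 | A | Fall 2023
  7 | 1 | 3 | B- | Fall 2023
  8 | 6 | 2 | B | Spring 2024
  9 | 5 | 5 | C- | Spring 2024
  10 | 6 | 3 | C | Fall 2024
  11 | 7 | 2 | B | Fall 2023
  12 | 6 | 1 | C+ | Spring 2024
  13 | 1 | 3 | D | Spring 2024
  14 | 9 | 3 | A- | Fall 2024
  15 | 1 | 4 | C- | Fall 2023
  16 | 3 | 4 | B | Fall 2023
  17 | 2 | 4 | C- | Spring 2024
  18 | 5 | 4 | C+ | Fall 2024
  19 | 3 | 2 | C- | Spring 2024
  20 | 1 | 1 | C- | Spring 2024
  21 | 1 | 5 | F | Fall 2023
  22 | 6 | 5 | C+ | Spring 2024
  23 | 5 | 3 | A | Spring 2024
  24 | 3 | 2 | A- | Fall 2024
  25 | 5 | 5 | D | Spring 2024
SELECT AVG(credits) FROM courses

Execution result:
3.80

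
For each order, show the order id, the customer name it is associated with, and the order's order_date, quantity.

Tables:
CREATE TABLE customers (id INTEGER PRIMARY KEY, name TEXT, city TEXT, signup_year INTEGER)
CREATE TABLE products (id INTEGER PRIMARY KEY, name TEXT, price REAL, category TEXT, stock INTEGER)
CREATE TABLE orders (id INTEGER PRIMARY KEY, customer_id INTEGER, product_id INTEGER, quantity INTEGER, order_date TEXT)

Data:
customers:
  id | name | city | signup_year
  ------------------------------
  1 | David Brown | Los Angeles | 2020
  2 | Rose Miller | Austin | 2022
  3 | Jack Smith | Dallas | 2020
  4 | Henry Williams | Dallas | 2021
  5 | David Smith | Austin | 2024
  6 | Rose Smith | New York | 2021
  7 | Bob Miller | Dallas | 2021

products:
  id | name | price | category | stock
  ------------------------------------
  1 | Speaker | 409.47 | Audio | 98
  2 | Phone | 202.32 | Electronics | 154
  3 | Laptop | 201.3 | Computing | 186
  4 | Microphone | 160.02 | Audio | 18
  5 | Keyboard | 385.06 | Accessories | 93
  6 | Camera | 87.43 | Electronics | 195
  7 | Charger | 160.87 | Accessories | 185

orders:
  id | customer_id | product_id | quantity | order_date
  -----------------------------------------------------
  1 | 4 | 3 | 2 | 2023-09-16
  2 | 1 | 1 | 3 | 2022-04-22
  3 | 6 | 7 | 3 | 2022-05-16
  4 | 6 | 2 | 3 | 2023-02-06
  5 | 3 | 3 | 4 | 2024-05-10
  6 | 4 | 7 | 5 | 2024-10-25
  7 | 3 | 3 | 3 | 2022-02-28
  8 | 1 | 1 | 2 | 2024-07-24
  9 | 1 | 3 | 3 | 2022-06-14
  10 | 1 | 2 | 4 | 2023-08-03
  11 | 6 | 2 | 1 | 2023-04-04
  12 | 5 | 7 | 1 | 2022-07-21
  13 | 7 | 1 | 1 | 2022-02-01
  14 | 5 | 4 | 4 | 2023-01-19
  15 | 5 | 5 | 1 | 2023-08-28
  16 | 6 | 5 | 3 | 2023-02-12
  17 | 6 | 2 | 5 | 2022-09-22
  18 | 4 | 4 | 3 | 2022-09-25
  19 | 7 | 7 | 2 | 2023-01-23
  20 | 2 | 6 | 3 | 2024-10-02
SELECT c.id, p.name AS customer, c.order_date, c.quantity FROM orders c JOIN customers p ON c.customer_id = p.id

Execution result:
id | customer | order_date | quantity
1 | Henry Williams | 2023-09-16 | 2
2 | David Brown | 2022-04-22 | 3
3 | Rose Smith | 2022-05-16 | 3
4 | Rose Smith | 2023-02-06 | 3
5 | Jack Smith | 2024-05-10 | 4
6 | Henry Williams | 2024-10-25 | 5
7 | Jack Smith | 2022-02-28 | 3
8 | David Brown | 2024-07-24 | 2
9 | David Brown | 2022-06-14 | 3
10 | David Brown | 2023-08-03 | 4
11 | Rose Smith | 2023-04-04 | 1
12 | David Smith | 2022-07-21 | 1
13 | Bob Miller | 2022-02-01 | 1
14 | David Smith | 2023-01-19 | 4
15 | David Smith | 2023-08-28 | 1
16 | Rose Smith | 2023-02-12 | 3
17 | Rose Smith | 2022-09-22 | 5
18 | Henry Williams | 2022-09-25 | 3
19 | Bob Miller | 2023-01-23 | 2
20 | Rose Miller | 2024-10-02 | 3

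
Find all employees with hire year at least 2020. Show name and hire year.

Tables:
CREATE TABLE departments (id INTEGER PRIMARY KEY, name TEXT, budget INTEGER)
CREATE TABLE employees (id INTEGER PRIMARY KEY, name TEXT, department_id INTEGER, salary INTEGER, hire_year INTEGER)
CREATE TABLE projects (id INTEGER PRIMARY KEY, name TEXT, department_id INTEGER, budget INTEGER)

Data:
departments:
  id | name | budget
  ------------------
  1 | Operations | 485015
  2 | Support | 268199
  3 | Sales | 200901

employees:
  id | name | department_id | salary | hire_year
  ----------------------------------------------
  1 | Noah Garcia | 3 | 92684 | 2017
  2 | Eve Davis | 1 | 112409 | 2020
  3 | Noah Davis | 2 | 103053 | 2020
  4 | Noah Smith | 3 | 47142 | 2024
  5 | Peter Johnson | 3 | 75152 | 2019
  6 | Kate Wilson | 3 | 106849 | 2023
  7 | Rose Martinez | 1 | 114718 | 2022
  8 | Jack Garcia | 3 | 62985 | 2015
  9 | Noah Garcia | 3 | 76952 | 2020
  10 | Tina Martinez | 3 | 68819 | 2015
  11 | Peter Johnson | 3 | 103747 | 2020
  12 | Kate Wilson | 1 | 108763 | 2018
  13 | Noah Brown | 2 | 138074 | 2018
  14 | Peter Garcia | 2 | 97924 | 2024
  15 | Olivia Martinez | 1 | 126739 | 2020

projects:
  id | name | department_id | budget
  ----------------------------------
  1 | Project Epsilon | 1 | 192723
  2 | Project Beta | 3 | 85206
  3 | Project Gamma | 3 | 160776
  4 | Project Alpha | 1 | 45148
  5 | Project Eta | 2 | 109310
SELECT name, hire_year FROM employees WHERE hire_year >= 2020

Execution result:
name | hire_year
Eve Davis | 2020
Noah Davis | 2020
Noah Smith | 2024
Kate Wilson | 2023
Rose Martinez | 2022
Noah Garcia | 2020
Peter Johnson | 2020
Peter Garcia | 2024
Olivia Martinez | 2020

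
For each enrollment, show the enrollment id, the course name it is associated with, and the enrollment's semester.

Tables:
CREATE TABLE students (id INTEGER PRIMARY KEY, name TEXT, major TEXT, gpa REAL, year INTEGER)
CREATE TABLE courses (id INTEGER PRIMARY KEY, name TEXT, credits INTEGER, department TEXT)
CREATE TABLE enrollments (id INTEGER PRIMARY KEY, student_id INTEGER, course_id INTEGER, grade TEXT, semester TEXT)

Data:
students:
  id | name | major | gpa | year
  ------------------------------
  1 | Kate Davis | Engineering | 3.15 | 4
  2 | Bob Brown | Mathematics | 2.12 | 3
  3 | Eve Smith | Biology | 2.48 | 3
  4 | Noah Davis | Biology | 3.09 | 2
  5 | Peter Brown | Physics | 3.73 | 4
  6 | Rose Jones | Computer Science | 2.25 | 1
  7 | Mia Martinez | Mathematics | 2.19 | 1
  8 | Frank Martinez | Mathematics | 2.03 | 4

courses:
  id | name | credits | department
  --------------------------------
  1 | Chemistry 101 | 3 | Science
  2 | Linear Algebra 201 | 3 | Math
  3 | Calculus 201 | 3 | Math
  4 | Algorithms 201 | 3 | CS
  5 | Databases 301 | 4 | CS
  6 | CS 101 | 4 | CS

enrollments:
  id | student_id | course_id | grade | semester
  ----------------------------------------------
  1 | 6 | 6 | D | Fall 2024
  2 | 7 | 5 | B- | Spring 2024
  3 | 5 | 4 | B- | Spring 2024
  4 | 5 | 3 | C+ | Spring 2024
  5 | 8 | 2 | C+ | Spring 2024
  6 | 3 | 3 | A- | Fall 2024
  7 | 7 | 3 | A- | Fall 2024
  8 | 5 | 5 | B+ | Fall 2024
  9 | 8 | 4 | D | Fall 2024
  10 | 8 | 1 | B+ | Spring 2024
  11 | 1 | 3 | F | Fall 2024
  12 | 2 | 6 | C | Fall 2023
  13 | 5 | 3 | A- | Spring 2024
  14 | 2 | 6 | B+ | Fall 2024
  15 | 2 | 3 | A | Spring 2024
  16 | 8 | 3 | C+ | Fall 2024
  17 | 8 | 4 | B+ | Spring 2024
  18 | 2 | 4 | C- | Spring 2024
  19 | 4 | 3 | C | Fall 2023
SELECT c.id, p.name AS course, c.semester FROM enrollments c JOIN courses p ON c.course_id = p.id

Execution result:
id | course | semester
1 | CS 101 | Fall 2024
2 | Databases 301 | Spring 2024
3 | Algorithms 201 | Spring 2024
4 | Calculus 201 | Spring 2024
5 | Linear Algebra 201 | Spring 2024
6 | Calculus 201 | Fall 2024
7 | Calculus 201 | Fall 2024
8 | Databases 301 | Fall 2024
9 | Algorithms 201 | Fall 2024
10 | Chemistry 101 | Spring 2024
11 | Calculus 201 | Fall 2024
12 | CS 101 | Fall 2023
13 | Calculus 201 | Spring 2024
14 | CS 101 | Fall 2024
15 | Calculus 201 | Spring 2024
16 | Calculus 201 | Fall 2024
17 | Algorithms 201 | Spring 2024
18 | Algorithms 201 | Spring 2024
19 | Calculus 201 | Fall 2023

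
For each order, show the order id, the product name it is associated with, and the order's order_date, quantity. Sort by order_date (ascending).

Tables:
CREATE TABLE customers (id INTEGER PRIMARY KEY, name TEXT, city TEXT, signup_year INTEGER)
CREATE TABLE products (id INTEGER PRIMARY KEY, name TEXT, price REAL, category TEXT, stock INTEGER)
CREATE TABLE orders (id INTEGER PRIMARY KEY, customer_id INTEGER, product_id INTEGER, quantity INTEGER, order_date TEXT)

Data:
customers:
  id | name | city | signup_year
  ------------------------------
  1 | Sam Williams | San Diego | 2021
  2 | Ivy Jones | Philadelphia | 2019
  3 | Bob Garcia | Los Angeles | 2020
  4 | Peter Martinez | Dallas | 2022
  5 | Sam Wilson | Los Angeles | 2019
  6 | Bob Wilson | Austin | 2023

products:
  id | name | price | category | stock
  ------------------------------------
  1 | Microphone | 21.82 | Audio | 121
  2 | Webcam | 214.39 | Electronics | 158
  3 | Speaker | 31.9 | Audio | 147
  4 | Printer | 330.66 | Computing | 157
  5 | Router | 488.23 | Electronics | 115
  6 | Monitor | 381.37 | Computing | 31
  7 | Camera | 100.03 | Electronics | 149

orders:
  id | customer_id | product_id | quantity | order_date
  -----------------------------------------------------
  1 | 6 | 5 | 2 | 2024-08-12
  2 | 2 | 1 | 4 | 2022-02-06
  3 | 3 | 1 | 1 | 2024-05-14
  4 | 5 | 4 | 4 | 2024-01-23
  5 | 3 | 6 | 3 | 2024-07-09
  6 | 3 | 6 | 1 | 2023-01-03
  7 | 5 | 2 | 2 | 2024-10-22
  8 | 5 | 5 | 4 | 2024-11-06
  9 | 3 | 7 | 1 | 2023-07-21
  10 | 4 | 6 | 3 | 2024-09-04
SELECT c.id, p.name AS product, c.order_date, c.quantity FROM orders c JOIN products p ON c.product_id = p.id ORDER BY c.order_date ASC

Execution result:
id | product | order_date | quantity
2 | Microphone | 2022-02-06 | 4
6 | Monitor | 2023-01-03 | 1
9 | Camera | 2023-07-21 | 1
4 | Printer | 2024-01-23 | 4
3 | Microphone | 2024-05-14 | 1
5 | Monitor | 2024-07-09 | 3
1 | Router | 2024-08-12 | 2
10 | Monitor | 2024-09-04 | 3
7 | Webcam | 2024-10-22 | 2
8 | Router | 2024-11-06 | 4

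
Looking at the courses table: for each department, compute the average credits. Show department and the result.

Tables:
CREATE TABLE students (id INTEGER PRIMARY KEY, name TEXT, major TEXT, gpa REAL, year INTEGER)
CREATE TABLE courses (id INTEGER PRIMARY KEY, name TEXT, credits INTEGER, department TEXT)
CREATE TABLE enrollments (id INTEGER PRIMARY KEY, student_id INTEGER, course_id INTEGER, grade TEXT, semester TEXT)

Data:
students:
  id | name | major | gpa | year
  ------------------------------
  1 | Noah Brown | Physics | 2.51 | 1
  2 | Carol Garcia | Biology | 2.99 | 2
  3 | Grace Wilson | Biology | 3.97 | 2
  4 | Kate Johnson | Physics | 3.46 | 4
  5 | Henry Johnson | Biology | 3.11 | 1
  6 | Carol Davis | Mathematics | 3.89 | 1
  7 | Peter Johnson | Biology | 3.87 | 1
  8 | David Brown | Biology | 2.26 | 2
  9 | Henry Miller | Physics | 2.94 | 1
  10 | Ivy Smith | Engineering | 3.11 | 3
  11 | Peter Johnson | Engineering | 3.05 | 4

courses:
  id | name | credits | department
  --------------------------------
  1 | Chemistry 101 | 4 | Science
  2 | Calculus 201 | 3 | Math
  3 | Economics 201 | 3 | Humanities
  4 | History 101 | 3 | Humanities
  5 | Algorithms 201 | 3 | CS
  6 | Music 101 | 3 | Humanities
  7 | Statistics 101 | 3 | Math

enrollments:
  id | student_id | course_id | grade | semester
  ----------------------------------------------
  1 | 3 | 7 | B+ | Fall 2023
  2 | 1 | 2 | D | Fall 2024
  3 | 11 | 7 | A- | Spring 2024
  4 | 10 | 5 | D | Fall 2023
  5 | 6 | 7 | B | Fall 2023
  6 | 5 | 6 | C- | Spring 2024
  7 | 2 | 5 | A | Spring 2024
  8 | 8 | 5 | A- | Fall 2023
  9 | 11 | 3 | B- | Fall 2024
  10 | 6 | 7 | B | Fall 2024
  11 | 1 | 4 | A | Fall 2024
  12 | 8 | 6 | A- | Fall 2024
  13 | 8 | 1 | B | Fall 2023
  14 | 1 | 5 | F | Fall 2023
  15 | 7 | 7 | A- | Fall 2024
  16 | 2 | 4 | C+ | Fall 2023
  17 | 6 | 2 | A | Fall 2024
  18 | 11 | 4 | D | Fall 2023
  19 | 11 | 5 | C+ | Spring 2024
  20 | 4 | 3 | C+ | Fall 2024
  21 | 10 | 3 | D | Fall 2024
SELECT department, AVG(credits) AS avg_credits FROM courses GROUP BY department

Execution result:
department | avg_credits
CS | 3.00
Humanities | 3.00
Math | 3.00
Science | 4.00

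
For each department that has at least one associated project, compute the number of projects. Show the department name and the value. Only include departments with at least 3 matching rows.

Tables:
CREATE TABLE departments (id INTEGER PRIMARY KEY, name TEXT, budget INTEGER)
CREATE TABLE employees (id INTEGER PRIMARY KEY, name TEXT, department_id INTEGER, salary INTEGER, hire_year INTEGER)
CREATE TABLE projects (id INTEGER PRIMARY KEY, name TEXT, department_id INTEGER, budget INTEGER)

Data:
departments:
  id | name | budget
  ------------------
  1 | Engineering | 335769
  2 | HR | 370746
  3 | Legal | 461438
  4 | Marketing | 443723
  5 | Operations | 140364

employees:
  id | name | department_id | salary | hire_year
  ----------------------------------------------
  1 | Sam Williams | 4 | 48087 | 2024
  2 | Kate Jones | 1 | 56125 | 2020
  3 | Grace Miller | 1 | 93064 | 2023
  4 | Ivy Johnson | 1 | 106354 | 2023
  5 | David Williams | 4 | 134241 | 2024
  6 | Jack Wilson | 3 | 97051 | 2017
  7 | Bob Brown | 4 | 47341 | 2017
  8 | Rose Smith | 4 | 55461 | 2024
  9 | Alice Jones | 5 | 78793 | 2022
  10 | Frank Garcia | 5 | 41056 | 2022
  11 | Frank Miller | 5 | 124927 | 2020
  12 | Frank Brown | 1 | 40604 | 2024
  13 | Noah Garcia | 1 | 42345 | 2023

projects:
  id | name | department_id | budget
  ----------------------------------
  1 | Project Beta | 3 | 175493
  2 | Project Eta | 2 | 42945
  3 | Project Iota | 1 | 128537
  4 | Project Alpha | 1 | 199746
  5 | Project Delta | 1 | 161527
SELECT p.name, COUNT(*) AS n FROM projects c JOIN departments p ON c.department_id = p.id GROUP BY p.id, p.name HAVING COUNT(*) >= 3

Execution result:
name | n
Engineering | 3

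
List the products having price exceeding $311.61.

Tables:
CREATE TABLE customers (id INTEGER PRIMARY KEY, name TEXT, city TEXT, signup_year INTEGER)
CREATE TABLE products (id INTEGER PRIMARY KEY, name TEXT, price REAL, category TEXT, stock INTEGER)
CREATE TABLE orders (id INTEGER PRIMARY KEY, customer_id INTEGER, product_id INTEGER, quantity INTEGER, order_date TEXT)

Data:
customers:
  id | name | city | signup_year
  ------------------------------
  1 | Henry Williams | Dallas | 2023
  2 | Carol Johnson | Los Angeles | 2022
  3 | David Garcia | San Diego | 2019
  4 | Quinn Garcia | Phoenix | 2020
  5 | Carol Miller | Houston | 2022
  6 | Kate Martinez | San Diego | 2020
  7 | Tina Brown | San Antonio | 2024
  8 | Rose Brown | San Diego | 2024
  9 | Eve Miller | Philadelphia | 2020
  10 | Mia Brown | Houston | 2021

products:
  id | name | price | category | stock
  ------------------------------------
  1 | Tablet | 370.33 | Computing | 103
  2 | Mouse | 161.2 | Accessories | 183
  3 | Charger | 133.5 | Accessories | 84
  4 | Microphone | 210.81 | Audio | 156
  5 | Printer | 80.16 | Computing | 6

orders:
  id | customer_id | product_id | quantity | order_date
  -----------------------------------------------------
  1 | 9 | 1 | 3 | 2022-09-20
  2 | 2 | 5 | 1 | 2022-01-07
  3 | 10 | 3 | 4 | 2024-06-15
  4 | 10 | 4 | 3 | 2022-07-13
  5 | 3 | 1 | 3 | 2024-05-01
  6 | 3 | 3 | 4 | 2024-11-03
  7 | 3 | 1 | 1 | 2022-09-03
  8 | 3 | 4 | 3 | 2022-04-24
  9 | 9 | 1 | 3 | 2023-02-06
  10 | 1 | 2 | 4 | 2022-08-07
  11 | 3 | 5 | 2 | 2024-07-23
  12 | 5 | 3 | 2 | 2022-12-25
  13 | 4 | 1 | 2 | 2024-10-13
SELECT name, price FROM products WHERE price > 311.61

Execution result:
name | price
Tablet | 370.33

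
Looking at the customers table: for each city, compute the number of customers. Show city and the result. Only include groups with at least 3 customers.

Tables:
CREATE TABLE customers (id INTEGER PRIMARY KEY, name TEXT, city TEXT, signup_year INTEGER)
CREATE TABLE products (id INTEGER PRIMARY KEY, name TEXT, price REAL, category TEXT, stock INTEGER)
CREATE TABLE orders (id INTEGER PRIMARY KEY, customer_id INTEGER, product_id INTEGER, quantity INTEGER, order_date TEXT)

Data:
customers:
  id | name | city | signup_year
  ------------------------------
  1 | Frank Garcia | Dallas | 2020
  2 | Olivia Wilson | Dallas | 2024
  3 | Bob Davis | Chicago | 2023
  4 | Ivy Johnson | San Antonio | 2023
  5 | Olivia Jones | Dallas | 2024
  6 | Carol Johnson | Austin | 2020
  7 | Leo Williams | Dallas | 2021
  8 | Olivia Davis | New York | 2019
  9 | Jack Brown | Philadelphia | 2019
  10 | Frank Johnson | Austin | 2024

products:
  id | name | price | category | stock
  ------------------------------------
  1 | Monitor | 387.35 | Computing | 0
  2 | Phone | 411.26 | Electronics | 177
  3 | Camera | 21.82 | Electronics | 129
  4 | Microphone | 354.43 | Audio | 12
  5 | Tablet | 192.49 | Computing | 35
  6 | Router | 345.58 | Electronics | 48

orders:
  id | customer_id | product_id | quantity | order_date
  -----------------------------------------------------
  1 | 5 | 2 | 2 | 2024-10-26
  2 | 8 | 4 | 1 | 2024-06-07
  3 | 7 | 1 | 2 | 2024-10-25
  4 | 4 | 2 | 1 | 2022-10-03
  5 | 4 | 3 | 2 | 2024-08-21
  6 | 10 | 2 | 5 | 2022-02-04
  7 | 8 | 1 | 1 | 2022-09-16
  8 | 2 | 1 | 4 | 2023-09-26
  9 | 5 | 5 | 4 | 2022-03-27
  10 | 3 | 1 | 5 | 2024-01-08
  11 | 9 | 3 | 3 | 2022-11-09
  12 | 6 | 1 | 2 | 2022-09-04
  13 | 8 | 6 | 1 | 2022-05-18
SELECT city, COUNT(*) AS n FROM customers GROUP BY city HAVING COUNT(*) >= 3

Execution result:
city | n
Dallas | 4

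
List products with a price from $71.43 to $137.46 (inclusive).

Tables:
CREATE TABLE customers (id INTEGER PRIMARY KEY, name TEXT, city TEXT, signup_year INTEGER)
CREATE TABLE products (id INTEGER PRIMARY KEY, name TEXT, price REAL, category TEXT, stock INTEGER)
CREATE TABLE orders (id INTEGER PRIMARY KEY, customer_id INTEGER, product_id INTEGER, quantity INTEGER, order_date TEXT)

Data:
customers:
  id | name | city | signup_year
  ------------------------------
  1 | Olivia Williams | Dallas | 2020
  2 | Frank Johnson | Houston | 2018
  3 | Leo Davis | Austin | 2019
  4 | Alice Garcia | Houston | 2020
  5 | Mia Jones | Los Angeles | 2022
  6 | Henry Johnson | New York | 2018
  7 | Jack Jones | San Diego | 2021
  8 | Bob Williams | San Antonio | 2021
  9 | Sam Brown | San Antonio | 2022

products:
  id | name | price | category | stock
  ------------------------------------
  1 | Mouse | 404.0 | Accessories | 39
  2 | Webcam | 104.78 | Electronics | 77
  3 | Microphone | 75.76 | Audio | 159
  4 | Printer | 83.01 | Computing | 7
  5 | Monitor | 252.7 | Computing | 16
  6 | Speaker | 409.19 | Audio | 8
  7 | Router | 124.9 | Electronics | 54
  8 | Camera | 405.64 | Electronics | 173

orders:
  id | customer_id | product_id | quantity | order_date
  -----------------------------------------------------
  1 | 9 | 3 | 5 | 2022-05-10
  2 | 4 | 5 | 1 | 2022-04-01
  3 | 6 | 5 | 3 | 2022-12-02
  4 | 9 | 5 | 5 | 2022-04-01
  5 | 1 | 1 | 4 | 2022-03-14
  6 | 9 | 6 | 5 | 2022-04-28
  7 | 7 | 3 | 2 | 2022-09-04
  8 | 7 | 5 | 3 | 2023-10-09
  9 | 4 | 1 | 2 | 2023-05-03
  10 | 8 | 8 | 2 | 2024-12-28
SELECT name, price FROM products WHERE price BETWEEN 71.43 AND 137.46

Execution result:
name | price
Webcam | 104.78
Microphone | 75.76
Printer | 83.01
Router | 124.90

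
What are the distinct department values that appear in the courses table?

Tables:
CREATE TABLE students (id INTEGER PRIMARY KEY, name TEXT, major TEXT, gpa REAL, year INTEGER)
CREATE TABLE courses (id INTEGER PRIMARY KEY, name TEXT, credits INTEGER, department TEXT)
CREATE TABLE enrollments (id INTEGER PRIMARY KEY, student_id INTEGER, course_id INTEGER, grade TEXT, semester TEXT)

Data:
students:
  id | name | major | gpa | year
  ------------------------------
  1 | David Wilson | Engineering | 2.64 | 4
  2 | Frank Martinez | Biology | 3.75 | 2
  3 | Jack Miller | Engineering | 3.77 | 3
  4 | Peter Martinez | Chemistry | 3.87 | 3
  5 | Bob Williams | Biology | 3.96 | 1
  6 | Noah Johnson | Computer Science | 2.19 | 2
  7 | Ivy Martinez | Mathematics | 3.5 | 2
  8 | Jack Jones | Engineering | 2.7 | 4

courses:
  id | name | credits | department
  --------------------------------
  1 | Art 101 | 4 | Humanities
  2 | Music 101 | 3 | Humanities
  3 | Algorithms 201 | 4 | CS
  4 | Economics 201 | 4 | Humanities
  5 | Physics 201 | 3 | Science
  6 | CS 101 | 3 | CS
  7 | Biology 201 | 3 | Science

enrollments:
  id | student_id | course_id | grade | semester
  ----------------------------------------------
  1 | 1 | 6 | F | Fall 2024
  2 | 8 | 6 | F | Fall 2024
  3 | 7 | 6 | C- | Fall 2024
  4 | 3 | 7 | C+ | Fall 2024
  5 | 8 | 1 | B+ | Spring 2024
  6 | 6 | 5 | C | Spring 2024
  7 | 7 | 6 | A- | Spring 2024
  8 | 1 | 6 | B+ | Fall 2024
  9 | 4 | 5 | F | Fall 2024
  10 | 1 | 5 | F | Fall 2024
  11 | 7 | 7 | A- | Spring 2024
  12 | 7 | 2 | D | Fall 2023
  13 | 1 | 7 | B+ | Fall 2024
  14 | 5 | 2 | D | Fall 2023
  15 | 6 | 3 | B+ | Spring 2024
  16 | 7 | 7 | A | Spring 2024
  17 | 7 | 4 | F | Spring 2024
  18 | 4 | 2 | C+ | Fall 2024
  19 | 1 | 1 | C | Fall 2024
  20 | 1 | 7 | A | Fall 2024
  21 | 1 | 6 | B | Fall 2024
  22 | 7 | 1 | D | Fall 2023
SELECT DISTINCT department FROM courses

Execution result:
department
Humanities
CS
Science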